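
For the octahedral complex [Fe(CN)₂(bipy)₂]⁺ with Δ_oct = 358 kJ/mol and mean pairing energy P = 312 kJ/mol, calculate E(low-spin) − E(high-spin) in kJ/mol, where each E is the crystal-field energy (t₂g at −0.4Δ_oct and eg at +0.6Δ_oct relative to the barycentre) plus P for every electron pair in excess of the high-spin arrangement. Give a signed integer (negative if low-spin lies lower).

Ligand charges: 2×(-1) from CN⁻ and 2×(+0) from bipy sum to -2; with overall charge +1, Fe is +3.
Fe sits in group 8; removing 3 electrons leaves Fe³⁺ with 8 − 3 = 5 d electrons.
High-spin: t₂g³ eg², CFSE = 0.0Δ_oct = 0 kJ/mol.
For low-spin the configuration is t₂g⁵ eg⁰: orbital energy -2.0 × 358 = -716 kJ/mol, and 2 additional pairs relative to high-spin add 624 kJ/mol, giving -92 kJ/mol.
E(LS) − E(HS) = -92 − (0) = -92 kJ/mol.

-92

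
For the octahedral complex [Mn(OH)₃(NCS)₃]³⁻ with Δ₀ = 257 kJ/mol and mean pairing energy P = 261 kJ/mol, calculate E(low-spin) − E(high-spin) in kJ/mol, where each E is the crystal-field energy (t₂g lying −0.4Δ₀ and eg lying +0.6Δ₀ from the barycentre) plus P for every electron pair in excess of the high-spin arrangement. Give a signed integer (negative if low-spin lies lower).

Ligand charges: 3×(-1) from OH⁻ and 3×(-1) from NCS⁻ sum to -6; with overall charge -3, Mn is +3.
Mn³⁺: group 7, so d-count = 7 − 3 = 4.
High-spin: t₂g³ eg¹, CFSE = -0.6Δ₀ = -154 kJ/mol.
For low-spin the configuration is t₂g⁴ eg⁰: orbital energy -1.6 × 257 = -411 kJ/mol, and 1 additional pair relative to high-spin adds 261 kJ/mol, giving -150 kJ/mol.
The difference is -150 − (-154) = 4 kJ/mol, so high-spin lies lower.

4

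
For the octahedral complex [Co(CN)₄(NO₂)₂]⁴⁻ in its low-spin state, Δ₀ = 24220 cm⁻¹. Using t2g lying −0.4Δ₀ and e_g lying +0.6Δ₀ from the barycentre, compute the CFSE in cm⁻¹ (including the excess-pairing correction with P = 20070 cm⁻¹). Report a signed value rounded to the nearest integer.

Ligand charges: 4×(-1) from CN⁻ and 2×(-1) from NO₂⁻ sum to -6; with overall charge -4, Co is +2.
Group 9 minus oxidation state +2 gives a d⁷ configuration for Co²⁺.
The d⁷ electrons fill as t2g^6 e_g^1.
Orbital CFSE = 6(-0.4) + 1(0.6) = -1.8Δ₀ = -1.8 × 24220 = -43596 cm⁻¹.
Pairing penalty: 3 pairs vs 2 in the high-spin reference → 1 extra × P = 20070 cm⁻¹.
Combining: -43596 + 20070 = -23526 cm⁻¹.

-23526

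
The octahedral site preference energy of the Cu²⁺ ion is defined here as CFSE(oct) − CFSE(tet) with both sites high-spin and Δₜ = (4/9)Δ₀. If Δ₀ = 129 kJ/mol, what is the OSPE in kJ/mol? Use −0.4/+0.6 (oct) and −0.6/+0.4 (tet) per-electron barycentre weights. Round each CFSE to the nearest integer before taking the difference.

-54

Cu is in group 11, so Cu²⁺ is d⁹ (11 − 2 = 9).
Octahedral (high-spin): t₂g⁶ eg³, CFSE = 6(−0.4) + 3(+0.6) = -0.6Δ₀ = -0.6 × 129 = -77 kJ/mol.
Tetrahedral: e⁴ t₂⁵, CFSE = 4(−0.6) + 5(+0.4) = -0.4Δₜ = -0.4 × (4/9) × 129 = -23 kJ/mol.
OSPE = CFSE(oct) − CFSE(tet) = -77 − (-23) = -54 kJ/mol.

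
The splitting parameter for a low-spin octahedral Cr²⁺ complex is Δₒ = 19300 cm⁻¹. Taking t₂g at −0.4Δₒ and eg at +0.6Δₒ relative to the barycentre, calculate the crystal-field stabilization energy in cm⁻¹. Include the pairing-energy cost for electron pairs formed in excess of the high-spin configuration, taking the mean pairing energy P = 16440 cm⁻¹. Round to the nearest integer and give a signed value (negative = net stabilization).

Group 6 minus oxidation state +2 gives a d⁴ configuration for Cr²⁺.
Configuration: t₂g⁴ eg⁰.
Orbital CFSE = 4(-0.4) + 0(0.6) = -1.6Δₒ = -1.6 × 19300 = -30880 cm⁻¹.
Relative to high-spin t₂g³ eg¹ (0 paired), the low-spin configuration has 1 additional pair, contributing +1 × 16440 = +16440 cm⁻¹.
Overall CFSE = -30880 + 16440 = -14440 cm⁻¹.

-14440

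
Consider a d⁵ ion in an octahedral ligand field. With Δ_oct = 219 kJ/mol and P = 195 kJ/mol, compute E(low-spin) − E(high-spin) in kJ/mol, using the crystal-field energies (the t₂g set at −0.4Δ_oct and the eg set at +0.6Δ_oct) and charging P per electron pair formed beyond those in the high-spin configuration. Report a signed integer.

-48

In the high-spin limit (t₂g³ eg²) the orbital term is 0.0Δ_oct = 0 kJ/mol, with no excess pairing.
Low-spin t₂g⁵ eg⁰ gives -2.0Δ_oct = -438 kJ/mol, but forming 2 extra pairs costs 2P = 390 kJ/mol, so E(LS) = -438 + 390 = -48 kJ/mol.
The difference is -48 − (0) = -48 kJ/mol, so low-spin lies lower.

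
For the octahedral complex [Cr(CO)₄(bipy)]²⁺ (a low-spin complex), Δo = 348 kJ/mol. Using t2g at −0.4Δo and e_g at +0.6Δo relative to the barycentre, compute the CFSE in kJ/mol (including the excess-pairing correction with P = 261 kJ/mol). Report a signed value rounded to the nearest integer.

Ligand charges: 4×(+0) from CO and 1×(+0) from bipy sum to +0; with overall charge +2, Cr is +2.
Cr is in group 6, so Cr²⁺ is d⁴ (6 − 2 = 4).
The d⁴ electrons fill as t2g^4 e_g^0.
CFSE(orbital) = 4×(-0.4Δo) + 0×(0.6Δo) = -1.6Δo; with Δo = 348 kJ/mol that is -557 kJ/mol.
Relative to high-spin t2g^3 e_g^1 (0 paired), the low-spin configuration has 1 additional pair, contributing +1 × 261 = +261 kJ/mol.
Net CFSE = -557 + 261 = -296 kJ/mol.

-296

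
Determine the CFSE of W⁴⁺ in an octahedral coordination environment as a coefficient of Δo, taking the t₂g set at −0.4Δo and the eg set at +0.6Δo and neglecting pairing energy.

W⁴⁺: group 6, so d-count = 6 − 4 = 2.
For octahedral d² the high- and low-spin configurations coincide.
Configuration: t₂g² eg⁰.
CFSE = 2(-0.4Δo) + 0(0.6Δo) = -0.8Δo + 0.0Δo = -0.8Δo.

-0.8 Δo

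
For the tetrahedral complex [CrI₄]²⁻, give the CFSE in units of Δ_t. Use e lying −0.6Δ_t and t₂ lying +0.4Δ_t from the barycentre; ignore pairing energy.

Each I⁻ contributes -1; 4 × (-1) = -4. With overall charge -2, Cr is in the +2 oxidation state.
Group 6 minus oxidation state +2 gives a d⁴ configuration for Cr²⁺.
With tetrahedral geometry the complex is necessarily high-spin.
Configuration: e² t₂².
CFSE = 2(-0.6Δ_t) + 2(0.4Δ_t) = -1.2Δ_t + 0.8Δ_t = -0.4Δ_t.

-0.4 Δ_t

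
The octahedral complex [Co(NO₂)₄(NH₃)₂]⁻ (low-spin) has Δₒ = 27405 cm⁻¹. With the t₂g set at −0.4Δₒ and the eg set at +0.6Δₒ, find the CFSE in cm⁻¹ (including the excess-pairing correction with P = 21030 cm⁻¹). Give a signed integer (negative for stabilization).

Ligand charges: 4×(-1) from NO₂⁻ and 2×(+0) from NH₃ sum to -4; with overall charge -1, Co is +3.
Co³⁺: group 9, so d-count = 9 − 3 = 6.
Electron filling gives t₂g⁶ eg⁰.
Orbital CFSE = 6(-0.4) + 0(0.6) = -2.4Δₒ = -2.4 × 27405 = -65772 cm⁻¹.
Pairing penalty: 3 pairs vs 1 in the high-spin reference → 2 extra × P = 42060 cm⁻¹.
Overall CFSE = -65772 + 42060 = -23712 cm⁻¹.

-23712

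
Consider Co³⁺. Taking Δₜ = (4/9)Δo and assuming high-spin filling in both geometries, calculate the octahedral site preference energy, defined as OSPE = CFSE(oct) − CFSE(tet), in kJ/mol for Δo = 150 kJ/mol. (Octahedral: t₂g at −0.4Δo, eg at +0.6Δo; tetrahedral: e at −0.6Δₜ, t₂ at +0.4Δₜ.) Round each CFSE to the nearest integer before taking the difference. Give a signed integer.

Co is in group 9, so Co³⁺ is d⁶ (9 − 3 = 6).
In an octahedral site d⁶ (HS) is t₂g⁴ eg², giving CFSE(oct) = -0.4Δo = -60 kJ/mol.
Tetrahedral: e³ t₂³, CFSE = 3(−0.6) + 3(+0.4) = -0.6Δₜ = -0.6 × (4/9) × 150 = -40 kJ/mol.
OSPE = CFSE(oct) − CFSE(tet) = -60 − (-40) = -20 kJ/mol.

-20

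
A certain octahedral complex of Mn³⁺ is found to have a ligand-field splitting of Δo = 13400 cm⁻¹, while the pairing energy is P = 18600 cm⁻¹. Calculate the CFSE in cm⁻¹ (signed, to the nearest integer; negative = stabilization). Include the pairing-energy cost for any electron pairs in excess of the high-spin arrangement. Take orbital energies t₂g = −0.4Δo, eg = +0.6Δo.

-8040

Group 7 minus oxidation state +3 gives a d⁴ configuration for Mn³⁺.
Since Δo = 13400 cm⁻¹ < P = 18600 cm⁻¹, the complex adopts the high-spin configuration.
Filling d⁴ accordingly: t₂g³ eg¹.
Orbital CFSE = -0.6Δo = -0.6 × 13400 = -8040 cm⁻¹.
High-spin has no excess pairs, so no pairing correction applies.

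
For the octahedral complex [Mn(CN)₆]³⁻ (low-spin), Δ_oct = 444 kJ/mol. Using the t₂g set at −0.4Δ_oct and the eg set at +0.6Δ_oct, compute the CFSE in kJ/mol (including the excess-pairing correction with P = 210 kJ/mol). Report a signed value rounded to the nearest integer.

Each CN⁻ contributes -1; 6 × (-1) = -6. With overall charge -3, Mn is in the +3 oxidation state.
Mn sits in group 7; removing 3 electrons leaves Mn³⁺ with 7 − 3 = 4 d electrons.
The d⁴ electrons fill as t₂g⁴ eg⁰.
The orbital stabilization is -1.6Δ_oct = -1.6 × 444 = -710 kJ/mol.
Pairing penalty: 1 pair vs 0 in the high-spin reference → 1 extra × P = 210 kJ/mol.
Combining: -710 + 210 = -500 kJ/mol.

-500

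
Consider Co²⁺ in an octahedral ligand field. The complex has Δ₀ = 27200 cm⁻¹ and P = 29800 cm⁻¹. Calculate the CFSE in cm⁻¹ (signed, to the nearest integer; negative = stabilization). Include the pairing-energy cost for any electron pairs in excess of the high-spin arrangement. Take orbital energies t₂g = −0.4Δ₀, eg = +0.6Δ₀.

-21760

Co²⁺: group 9, so d-count = 9 − 2 = 7.
Since Δ₀ = 27200 cm⁻¹ < P = 29800 cm⁻¹, the complex adopts the high-spin configuration.
Filling d⁷ accordingly: t₂g⁵ eg².
Orbital CFSE = -0.8Δ₀ = -0.8 × 27200 = -21760 cm⁻¹.
High-spin has no excess pairs, so no pairing correction applies.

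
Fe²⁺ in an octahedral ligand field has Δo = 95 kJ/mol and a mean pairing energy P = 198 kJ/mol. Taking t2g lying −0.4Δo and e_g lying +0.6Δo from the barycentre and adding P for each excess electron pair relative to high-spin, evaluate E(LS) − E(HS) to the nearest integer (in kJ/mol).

Fe is in group 8, so Fe²⁺ is d⁶ (8 − 2 = 6).
In the high-spin limit (t2g^4 e_g^2) the orbital term is -0.4Δo = -38 kJ/mol, with no excess pairing.
For low-spin the configuration is t2g^6 e_g^0: orbital energy -2.4 × 95 = -228 kJ/mol, and 2 additional pairs relative to high-spin add 396 kJ/mol, giving 168 kJ/mol.
E(LS) − E(HS) = 168 − (-38) = 206 kJ/mol.

206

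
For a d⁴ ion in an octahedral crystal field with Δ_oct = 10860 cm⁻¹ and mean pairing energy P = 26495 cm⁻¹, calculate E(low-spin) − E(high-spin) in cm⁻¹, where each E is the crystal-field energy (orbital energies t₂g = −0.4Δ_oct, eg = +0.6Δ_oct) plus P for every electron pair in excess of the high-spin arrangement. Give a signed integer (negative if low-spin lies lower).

15635

High-spin d⁴ fills as t₂g³ eg¹ with CFSE 3(−0.4) + 1(+0.6) = -0.6Δ_oct = -6516 cm⁻¹.
For low-spin the configuration is t₂g⁴ eg⁰: orbital energy -1.6 × 10860 = -17376 cm⁻¹, and 1 additional pair relative to high-spin adds 26495 cm⁻¹, giving 9119 cm⁻¹.
Thus E(LS) − E(HS) = 15635 cm⁻¹.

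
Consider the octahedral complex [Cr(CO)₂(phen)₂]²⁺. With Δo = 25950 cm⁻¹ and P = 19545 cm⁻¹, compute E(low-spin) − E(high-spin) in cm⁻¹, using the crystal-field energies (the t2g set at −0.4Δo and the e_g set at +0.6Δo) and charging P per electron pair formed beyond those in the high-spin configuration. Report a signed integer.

Ligand charges: 2×(+0) from CO and 2×(+0) from phen sum to +0; with overall charge +2, Cr is +2.
Cr²⁺: group 6, so d-count = 6 − 2 = 4.
In the high-spin limit (t2g^3 e_g^1) the orbital term is -0.6Δo = -15570 cm⁻¹, with no excess pairing.
Low-spin: t2g^4 e_g^0, orbital CFSE = -1.6Δo = -41520 cm⁻¹; plus 1 excess pair × P = +19545 cm⁻¹; total -21975 cm⁻¹.
The difference is -21975 − (-15570) = -6405 cm⁻¹, so low-spin lies lower.

-6405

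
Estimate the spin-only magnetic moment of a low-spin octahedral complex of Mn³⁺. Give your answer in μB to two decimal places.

Mn³⁺: group 7, so d-count = 7 − 3 = 4.
Configuration: t₂g⁴ eg⁰ → 2 unpaired electrons.
μ(spin-only) = √[2(2+2)] = √8 ≈ 2.83 μB.

2.83 μB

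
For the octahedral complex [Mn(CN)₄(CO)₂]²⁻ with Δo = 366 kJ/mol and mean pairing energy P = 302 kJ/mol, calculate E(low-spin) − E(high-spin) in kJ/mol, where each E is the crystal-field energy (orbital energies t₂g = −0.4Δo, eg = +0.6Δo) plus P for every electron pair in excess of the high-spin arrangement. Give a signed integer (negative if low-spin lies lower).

-128

Ligand charges: 4×(-1) from CN⁻ and 2×(+0) from CO sum to -4; with overall charge -2, Mn is +2.
Group 7 minus oxidation state +2 gives a d⁵ configuration for Mn²⁺.
In the high-spin limit (t₂g³ eg²) the orbital term is 0.0Δo = 0 kJ/mol, with no excess pairing.
Low-spin: t₂g⁵ eg⁰, orbital CFSE = -2.0Δo = -732 kJ/mol; plus 2 excess pairs × P = +604 kJ/mol; total -128 kJ/mol.
The difference is -128 − (0) = -128 kJ/mol, so low-spin lies lower.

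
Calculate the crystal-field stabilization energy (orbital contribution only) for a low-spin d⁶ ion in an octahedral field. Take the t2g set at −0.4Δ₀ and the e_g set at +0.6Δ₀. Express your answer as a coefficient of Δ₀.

Configuration: t2g^6 e_g^0.
CFSE = 6(-0.4Δ₀) + 0(0.6Δ₀) = -2.4Δ₀ + 0.0Δ₀ = -2.4Δ₀.

-2.4 Δ₀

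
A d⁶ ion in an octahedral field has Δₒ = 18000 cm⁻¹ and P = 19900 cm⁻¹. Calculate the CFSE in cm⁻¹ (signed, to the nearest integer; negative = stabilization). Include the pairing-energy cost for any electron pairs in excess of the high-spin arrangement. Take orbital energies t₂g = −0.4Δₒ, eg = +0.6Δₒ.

-7200

Δₒ < P, so pairing is avoided: the ground state is high-spin.
Filling d⁶ accordingly: t₂g⁴ eg².
Orbital CFSE = -0.4Δₒ = -0.4 × 18000 = -7200 cm⁻¹.
High-spin has no excess pairs, so no pairing correction applies.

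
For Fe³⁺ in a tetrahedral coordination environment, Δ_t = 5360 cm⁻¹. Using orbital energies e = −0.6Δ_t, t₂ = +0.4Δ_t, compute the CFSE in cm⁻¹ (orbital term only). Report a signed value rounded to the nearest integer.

0

Fe is in group 8, so Fe³⁺ is d⁵ (8 − 3 = 5).
Tetrahedral fields are weak (Δₜ ≈ 4/9 Δₒ), so electrons fill high-spin.
Configuration: e² t₂³.
CFSE(orbital) = 2×(-0.6Δ_t) + 3×(0.4Δ_t) = 0.0Δ_t; with Δ_t = 5360 cm⁻¹ that is 0 cm⁻¹.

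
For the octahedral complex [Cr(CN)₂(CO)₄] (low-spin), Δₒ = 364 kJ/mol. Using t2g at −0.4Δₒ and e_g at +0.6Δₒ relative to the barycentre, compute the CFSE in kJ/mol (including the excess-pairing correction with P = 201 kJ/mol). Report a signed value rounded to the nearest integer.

Ligand charges: 2×(-1) from CN⁻ and 4×(+0) from CO sum to -2; with overall charge +0, Cr is +2.
Cr sits in group 6; removing 2 electrons leaves Cr²⁺ with 6 − 2 = 4 d electrons.
The d⁴ electrons fill as t2g^4 e_g^0.
Orbital CFSE = 4(-0.4) + 0(0.6) = -1.6Δₒ = -1.6 × 364 = -582 kJ/mol.
Relative to high-spin t2g^3 e_g^1 (0 paired), the low-spin configuration has 1 additional pair, contributing +1 × 201 = +201 kJ/mol.
Net CFSE = -582 + 201 = -381 kJ/mol.

-381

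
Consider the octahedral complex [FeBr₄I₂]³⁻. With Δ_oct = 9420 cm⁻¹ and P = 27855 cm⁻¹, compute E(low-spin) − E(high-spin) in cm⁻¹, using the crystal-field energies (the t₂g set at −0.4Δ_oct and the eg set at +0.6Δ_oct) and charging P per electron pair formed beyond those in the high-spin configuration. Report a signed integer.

36870

Ligand charges: 4×(-1) from Br⁻ and 2×(-1) from I⁻ sum to -6; with overall charge -3, Fe is +3.
Fe sits in group 8; removing 3 electrons leaves Fe³⁺ with 8 − 3 = 5 d electrons.
High-spin d⁵ fills as t₂g³ eg² with CFSE 3(−0.4) + 2(+0.6) = 0.0Δ_oct = 0 cm⁻¹.
For low-spin the configuration is t₂g⁵ eg⁰: orbital energy -2.0 × 9420 = -18840 cm⁻¹, and 2 additional pairs relative to high-spin add 55710 cm⁻¹, giving 36870 cm⁻¹.
The difference is 36870 − (0) = 36870 cm⁻¹, so high-spin lies lower.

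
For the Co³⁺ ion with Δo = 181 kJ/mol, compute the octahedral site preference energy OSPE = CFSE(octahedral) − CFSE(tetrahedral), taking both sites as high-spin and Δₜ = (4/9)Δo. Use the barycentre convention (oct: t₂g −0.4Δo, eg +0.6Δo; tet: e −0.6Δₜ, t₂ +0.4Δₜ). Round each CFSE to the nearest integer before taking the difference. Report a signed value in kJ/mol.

Co is in group 9, so Co³⁺ is d⁶ (9 − 3 = 6).
In an octahedral site d⁶ (HS) is t2g^4 e_g^2, giving CFSE(oct) = -0.4Δo = -72 kJ/mol.
Tetrahedral e^3 t2^3 gives -0.6Δₜ = -0.6 × (4/9) × 181 = -48 kJ/mol.
Subtracting, OSPE = -72 − (-48) = -24 kJ/mol.

-24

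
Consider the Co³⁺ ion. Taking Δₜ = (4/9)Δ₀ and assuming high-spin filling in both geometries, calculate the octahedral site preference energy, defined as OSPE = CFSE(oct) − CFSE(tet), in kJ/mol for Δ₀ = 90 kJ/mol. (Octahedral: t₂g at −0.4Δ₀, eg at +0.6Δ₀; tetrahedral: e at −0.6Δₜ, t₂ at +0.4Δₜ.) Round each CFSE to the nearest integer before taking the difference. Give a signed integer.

Co is in group 9, so Co³⁺ is d⁶ (9 − 3 = 6).
In an octahedral site d⁶ (HS) is t₂g⁴ eg², giving CFSE(oct) = -0.4Δ₀ = -36 kJ/mol.
Tetrahedral: e³ t₂³, CFSE = 3(−0.6) + 3(+0.4) = -0.6Δₜ = -0.6 × (4/9) × 90 = -24 kJ/mol.
Subtracting, OSPE = -36 − (-24) = -12 kJ/mol.

-12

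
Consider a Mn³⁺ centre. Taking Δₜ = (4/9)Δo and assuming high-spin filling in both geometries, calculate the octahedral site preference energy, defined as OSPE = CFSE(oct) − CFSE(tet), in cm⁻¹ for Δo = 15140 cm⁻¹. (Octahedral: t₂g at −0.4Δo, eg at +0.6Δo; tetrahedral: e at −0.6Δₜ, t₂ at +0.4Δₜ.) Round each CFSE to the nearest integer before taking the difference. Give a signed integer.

Mn is in group 7, so Mn³⁺ is d⁴ (7 − 3 = 4).
In an octahedral site d⁴ (HS) is t2g^3 e_g^1, giving CFSE(oct) = -0.6Δo = -9084 cm⁻¹.
Tetrahedral e^2 t2^2 gives -0.4Δₜ = -0.4 × (4/9) × 15140 = -2692 cm⁻¹.
OSPE = CFSE(oct) − CFSE(tet) = -9084 − (-2692) = -6392 cm⁻¹.

-6392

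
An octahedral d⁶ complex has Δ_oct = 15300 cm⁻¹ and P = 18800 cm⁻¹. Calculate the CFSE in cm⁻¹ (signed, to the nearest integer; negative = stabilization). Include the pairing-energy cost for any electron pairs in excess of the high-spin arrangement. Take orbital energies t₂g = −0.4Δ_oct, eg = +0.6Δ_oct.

Since Δ_oct = 15300 cm⁻¹ < P = 18800 cm⁻¹, the complex adopts the high-spin configuration.
Filling d⁶ accordingly: t₂g⁴ eg².
Orbital CFSE = -0.4Δ_oct = -0.4 × 15300 = -6120 cm⁻¹.
High-spin has no excess pairs, so no pairing correction applies.

-6120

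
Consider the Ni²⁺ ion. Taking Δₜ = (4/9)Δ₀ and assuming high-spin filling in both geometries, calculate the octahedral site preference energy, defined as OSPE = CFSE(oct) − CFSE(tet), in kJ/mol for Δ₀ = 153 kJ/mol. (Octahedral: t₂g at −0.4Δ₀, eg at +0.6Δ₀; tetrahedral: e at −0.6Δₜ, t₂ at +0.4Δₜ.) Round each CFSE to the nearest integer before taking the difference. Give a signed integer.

-130

Ni sits in group 10; removing 2 electrons leaves Ni²⁺ with 10 − 2 = 8 d electrons.
Octahedral (high-spin): t₂g⁶ eg², CFSE = 6(−0.4) + 2(+0.6) = -1.2Δ₀ = -1.2 × 153 = -184 kJ/mol.
Tetrahedral e⁴ t₂⁴ gives -0.8Δₜ = -0.8 × (4/9) × 153 = -54 kJ/mol.
Subtracting, OSPE = -184 − (-54) = -130 kJ/mol.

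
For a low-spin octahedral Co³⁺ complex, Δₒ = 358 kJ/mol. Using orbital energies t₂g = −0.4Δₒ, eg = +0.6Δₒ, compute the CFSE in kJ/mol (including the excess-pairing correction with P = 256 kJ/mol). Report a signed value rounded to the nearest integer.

-347

Co sits in group 9; removing 3 electrons leaves Co³⁺ with 9 − 3 = 6 d electrons.
Configuration: t₂g⁶ eg⁰.
The orbital stabilization is -2.4Δₒ = -2.4 × 358 = -859 kJ/mol.
Relative to high-spin t₂g⁴ eg² (1 paired), the low-spin configuration has 2 additional pairs, contributing +2 × 256 = +512 kJ/mol.
Combining: -859 + 512 = -347 kJ/mol.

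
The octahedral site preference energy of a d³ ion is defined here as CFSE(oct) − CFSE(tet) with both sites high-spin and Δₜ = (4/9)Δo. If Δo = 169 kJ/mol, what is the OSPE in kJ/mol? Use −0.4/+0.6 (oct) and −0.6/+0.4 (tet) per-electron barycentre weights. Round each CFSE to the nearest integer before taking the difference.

In an octahedral site d³ (HS) is t2g^3 e_g^0, giving CFSE(oct) = -1.2Δo = -203 kJ/mol.
In a tetrahedral site the filling is e^2 t2^1: CFSE(tet) = -0.8Δₜ = -0.8 × (4/9)(169) = -60 kJ/mol.
Subtracting, OSPE = -203 − (-60) = -143 kJ/mol.

-143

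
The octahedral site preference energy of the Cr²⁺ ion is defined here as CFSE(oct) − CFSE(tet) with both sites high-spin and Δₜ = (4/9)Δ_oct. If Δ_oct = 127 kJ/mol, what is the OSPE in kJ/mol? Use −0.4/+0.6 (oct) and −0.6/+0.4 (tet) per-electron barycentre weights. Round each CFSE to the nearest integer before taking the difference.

-53

Cr sits in group 6; removing 2 electrons leaves Cr²⁺ with 6 − 2 = 4 d electrons.
In an octahedral site d⁴ (HS) is t₂g³ eg¹, giving CFSE(oct) = -0.6Δ_oct = -76 kJ/mol.
Tetrahedral e² t₂² gives -0.4Δₜ = -0.4 × (4/9) × 127 = -23 kJ/mol.
OSPE = -76 − (-23) = -53 kJ/mol.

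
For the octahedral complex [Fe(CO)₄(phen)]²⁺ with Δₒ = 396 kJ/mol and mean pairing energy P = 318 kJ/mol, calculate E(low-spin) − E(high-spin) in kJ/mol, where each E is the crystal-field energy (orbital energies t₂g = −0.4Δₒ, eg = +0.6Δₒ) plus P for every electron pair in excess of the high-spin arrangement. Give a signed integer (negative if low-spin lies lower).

-156

Ligand charges: 4×(+0) from CO and 1×(+0) from phen sum to +0; with overall charge +2, Fe is +2.
Group 8 minus oxidation state +2 gives a d⁶ configuration for Fe²⁺.
High-spin d⁶ fills as t₂g⁴ eg² with CFSE 4(−0.4) + 2(+0.6) = -0.4Δₒ = -158 kJ/mol.
Low-spin: t₂g⁶ eg⁰, orbital CFSE = -2.4Δₒ = -950 kJ/mol; plus 2 excess pairs × P = +636 kJ/mol; total -314 kJ/mol.
The difference is -314 − (-158) = -156 kJ/mol, so low-spin lies lower.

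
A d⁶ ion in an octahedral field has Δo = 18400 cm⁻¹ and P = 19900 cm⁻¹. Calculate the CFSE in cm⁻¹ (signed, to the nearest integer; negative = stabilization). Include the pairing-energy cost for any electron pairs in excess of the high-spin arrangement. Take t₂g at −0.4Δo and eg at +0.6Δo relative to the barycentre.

Since Δo = 18400 cm⁻¹ < P = 19900 cm⁻¹, the complex adopts the high-spin configuration.
Configuration: t₂g⁴ eg².
Orbital CFSE = -0.4Δo = -0.4 × 18400 = -7360 cm⁻¹.
High-spin has no excess pairs, so no pairing correction applies.

-7360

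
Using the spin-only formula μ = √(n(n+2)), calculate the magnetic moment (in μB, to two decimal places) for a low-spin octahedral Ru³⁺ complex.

Ru³⁺: group 8, so d-count = 8 − 3 = 5.
Configuration: t₂g⁵ eg⁰ → 1 unpaired electron.
μ(spin-only) = √[1(1+2)] = √3 ≈ 1.73 μB.

1.73 μB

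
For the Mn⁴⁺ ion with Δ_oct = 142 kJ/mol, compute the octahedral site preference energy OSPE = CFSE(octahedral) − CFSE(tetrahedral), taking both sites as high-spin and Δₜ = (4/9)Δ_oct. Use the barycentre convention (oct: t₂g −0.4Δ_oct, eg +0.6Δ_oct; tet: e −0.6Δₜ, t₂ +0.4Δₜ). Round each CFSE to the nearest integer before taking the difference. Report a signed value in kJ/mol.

Mn⁴⁺: group 7, so d-count = 7 − 4 = 3.
In an octahedral site d³ (HS) is t2g^3 e_g^0, giving CFSE(oct) = -1.2Δ_oct = -170 kJ/mol.
Tetrahedral: e^2 t2^1, CFSE = 2(−0.6) + 1(+0.4) = -0.8Δₜ = -0.8 × (4/9) × 142 = -50 kJ/mol.
OSPE = CFSE(oct) − CFSE(tet) = -170 − (-50) = -120 kJ/mol.

-120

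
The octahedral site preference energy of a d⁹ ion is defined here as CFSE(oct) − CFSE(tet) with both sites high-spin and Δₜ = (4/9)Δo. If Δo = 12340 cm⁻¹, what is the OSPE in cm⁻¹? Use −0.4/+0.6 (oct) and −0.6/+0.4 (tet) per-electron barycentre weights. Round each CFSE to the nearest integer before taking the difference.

-5210

Octahedral (high-spin): t₂g⁶ eg³, CFSE = 6(−0.4) + 3(+0.6) = -0.6Δo = -0.6 × 12340 = -7404 cm⁻¹.
Tetrahedral e⁴ t₂⁵ gives -0.4Δₜ = -0.4 × (4/9) × 12340 = -2194 cm⁻¹.
OSPE = CFSE(oct) − CFSE(tet) = -7404 − (-2194) = -5210 cm⁻¹.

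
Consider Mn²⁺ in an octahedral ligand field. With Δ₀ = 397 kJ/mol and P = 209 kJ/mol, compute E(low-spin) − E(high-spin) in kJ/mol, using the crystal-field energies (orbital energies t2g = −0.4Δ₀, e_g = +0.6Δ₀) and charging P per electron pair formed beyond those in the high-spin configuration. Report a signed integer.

-376

Mn²⁺: group 7, so d-count = 7 − 2 = 5.
High-spin: t2g^3 e_g^2, CFSE = 0.0Δ₀ = 0 kJ/mol.
For low-spin the configuration is t2g^5 e_g^0: orbital energy -2.0 × 397 = -794 kJ/mol, and 2 additional pairs relative to high-spin add 418 kJ/mol, giving -376 kJ/mol.
The difference is -376 − (0) = -376 kJ/mol, so low-spin lies lower.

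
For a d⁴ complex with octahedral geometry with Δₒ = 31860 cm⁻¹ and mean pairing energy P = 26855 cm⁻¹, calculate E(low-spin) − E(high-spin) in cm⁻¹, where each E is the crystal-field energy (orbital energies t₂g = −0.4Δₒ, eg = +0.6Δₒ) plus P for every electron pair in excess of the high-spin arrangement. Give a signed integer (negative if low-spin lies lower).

-5005

High-spin d⁴ fills as t₂g³ eg¹ with CFSE 3(−0.4) + 1(+0.6) = -0.6Δₒ = -19116 cm⁻¹.
Low-spin t₂g⁴ eg⁰ gives -1.6Δₒ = -50976 cm⁻¹, but forming 1 extra pair costs 1P = 26855 cm⁻¹, so E(LS) = -50976 + 26855 = -24121 cm⁻¹.
Thus E(LS) − E(HS) = -5005 cm⁻¹.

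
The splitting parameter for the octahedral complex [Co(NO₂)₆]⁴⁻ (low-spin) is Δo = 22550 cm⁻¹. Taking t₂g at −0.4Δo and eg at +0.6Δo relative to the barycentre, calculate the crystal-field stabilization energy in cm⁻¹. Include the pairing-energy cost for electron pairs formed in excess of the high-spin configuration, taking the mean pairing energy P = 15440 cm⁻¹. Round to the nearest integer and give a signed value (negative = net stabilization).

-25150

Each NO₂⁻ contributes -1; 6 × (-1) = -6. With overall charge -4, Co is in the +2 oxidation state.
Co is in group 9, so Co²⁺ is d⁷ (9 − 2 = 7).
Electron filling gives t₂g⁶ eg¹.
CFSE(orbital) = 6×(-0.4Δo) + 1×(0.6Δo) = -1.8Δo; with Δo = 22550 cm⁻¹ that is -40590 cm⁻¹.
Pairing penalty: 3 pairs vs 2 in the high-spin reference → 1 extra × P = 15440 cm⁻¹.
Combining: -40590 + 15440 = -25150 cm⁻¹.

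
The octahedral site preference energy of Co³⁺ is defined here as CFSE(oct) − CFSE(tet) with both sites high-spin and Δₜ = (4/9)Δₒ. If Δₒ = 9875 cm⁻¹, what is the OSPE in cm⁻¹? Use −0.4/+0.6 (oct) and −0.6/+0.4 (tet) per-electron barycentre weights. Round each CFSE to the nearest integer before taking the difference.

-1317

Group 9 minus oxidation state +3 gives a d⁶ configuration for Co³⁺.
Octahedral high-spin t₂g⁴ eg²: CFSE = -0.4 × 9875 = -3950 cm⁻¹.
In a tetrahedral site the filling is e³ t₂³: CFSE(tet) = -0.6Δₜ = -0.6 × (4/9)(9875) = -2633 cm⁻¹.
Subtracting, OSPE = -3950 − (-2633) = -1317 cm⁻¹.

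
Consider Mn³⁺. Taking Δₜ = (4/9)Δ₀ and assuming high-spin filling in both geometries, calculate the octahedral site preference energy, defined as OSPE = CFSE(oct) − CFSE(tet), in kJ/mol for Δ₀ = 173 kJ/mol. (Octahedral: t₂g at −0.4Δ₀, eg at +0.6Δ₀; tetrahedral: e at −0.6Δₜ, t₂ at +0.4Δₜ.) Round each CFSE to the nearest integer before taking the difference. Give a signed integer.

Mn sits in group 7; removing 3 electrons leaves Mn³⁺ with 7 − 3 = 4 d electrons.
Octahedral high-spin t2g^3 e_g^1: CFSE = -0.6 × 173 = -104 kJ/mol.
In a tetrahedral site the filling is e^2 t2^2: CFSE(tet) = -0.4Δₜ = -0.4 × (4/9)(173) = -31 kJ/mol.
Subtracting, OSPE = -104 − (-31) = -73 kJ/mol.

-73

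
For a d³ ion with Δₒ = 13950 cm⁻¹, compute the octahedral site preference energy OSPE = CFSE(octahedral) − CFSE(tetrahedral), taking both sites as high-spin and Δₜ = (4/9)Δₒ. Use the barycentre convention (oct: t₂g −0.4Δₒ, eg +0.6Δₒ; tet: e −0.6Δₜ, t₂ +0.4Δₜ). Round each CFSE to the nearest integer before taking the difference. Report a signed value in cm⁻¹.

-11780

In an octahedral site d³ (HS) is t2g^3 e_g^0, giving CFSE(oct) = -1.2Δₒ = -16740 cm⁻¹.
Tetrahedral: e^2 t2^1, CFSE = 2(−0.6) + 1(+0.4) = -0.8Δₜ = -0.8 × (4/9) × 13950 = -4960 cm⁻¹.
OSPE = -16740 − (-4960) = -11780 cm⁻¹.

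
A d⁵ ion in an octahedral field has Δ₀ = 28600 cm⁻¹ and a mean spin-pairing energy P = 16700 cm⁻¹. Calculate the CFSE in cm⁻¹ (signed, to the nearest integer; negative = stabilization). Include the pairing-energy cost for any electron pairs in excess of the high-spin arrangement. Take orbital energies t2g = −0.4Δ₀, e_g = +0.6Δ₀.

Here Δ₀ > P (28600 > 16700), so the low-spin state is favoured.
Filling d⁵ accordingly: t2g^5 e_g^0.
Orbital CFSE = -2.0Δ₀ = -2.0 × 28600 = -57200 cm⁻¹.
Excess pairs vs high-spin: 2 − 0 = 2; pairing cost = +33400 cm⁻¹.
Net CFSE = -57200 + 33400 = -23800 cm⁻¹.

-23800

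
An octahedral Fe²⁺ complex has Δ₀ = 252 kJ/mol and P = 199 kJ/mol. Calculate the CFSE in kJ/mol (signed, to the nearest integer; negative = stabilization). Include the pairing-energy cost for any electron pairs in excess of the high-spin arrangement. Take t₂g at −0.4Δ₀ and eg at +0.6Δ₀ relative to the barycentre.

-207

Fe²⁺: group 8, so d-count = 8 − 2 = 6.
Δ₀ > P, so pairing is preferred: the ground state is low-spin.
Configuration: t₂g⁶ eg⁰.
Orbital CFSE = -2.4Δ₀ = -2.4 × 252 = -605 kJ/mol.
Excess pairs vs high-spin: 3 − 1 = 2; pairing cost = +398 kJ/mol.
Net CFSE = -605 + 398 = -207 kJ/mol.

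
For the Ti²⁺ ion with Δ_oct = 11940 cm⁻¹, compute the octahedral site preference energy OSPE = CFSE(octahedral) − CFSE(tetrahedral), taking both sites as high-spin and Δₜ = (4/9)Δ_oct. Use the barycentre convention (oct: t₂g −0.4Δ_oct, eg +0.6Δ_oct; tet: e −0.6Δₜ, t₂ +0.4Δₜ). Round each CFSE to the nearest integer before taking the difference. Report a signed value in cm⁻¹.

-3184

Group 4 minus oxidation state +2 gives a d² configuration for Ti²⁺.
In an octahedral site d² (HS) is t₂g² eg⁰, giving CFSE(oct) = -0.8Δ_oct = -9552 cm⁻¹.
Tetrahedral e² t₂⁰ gives -1.2Δₜ = -1.2 × (4/9) × 11940 = -6368 cm⁻¹.
OSPE = CFSE(oct) − CFSE(tet) = -9552 − (-6368) = -3184 cm⁻¹.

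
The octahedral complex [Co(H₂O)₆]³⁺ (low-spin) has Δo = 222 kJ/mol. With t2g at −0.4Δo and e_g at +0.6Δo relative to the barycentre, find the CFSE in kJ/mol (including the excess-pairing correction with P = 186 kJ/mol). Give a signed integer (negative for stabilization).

H₂O is neutral, so the +3 overall charge sits on Co: oxidation state +3.
Co is in group 9, so Co³⁺ is d⁶ (9 − 3 = 6).
Electron filling gives t2g^6 e_g^0.
CFSE(orbital) = 6×(-0.4Δo) + 0×(0.6Δo) = -2.4Δo; with Δo = 222 kJ/mol that is -533 kJ/mol.
High-spin d⁶ would be t2g^4 e_g^2 with 1 pair; low-spin has 3, so 2 excess pairs cost +2P = +372 kJ/mol.
Combining: -533 + 372 = -161 kJ/mol.

-161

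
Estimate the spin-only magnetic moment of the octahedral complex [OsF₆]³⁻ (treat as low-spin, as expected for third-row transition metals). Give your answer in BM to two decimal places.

1.73 BM

Each F⁻ contributes -1; 6 × (-1) = -6. With overall charge -3, Os is in the +3 oxidation state.
Os³⁺: group 8, so d-count = 8 − 3 = 5.
Configuration: t₂g⁵ eg⁰ → 1 unpaired electron.
μ(spin-only) = √[1(1+2)] = √3 ≈ 1.73 BM.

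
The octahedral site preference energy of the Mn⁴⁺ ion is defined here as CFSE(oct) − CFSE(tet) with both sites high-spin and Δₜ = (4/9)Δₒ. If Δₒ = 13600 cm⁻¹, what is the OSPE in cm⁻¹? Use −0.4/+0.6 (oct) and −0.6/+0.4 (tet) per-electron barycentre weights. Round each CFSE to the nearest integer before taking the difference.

Group 7 minus oxidation state +4 gives a d³ configuration for Mn⁴⁺.
Octahedral high-spin t2g^3 e_g^0: CFSE = -1.2 × 13600 = -16320 cm⁻¹.
Tetrahedral e^2 t2^1 gives -0.8Δₜ = -0.8 × (4/9) × 13600 = -4836 cm⁻¹.
Subtracting, OSPE = -16320 − (-4836) = -11484 cm⁻¹.

-11484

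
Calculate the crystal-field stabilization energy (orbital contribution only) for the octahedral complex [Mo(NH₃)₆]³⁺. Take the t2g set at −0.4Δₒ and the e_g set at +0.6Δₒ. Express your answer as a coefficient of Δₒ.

NH₃ is neutral, so the +3 overall charge sits on Mo: oxidation state +3.
Mo sits in group 6; removing 3 electrons leaves Mo³⁺ with 6 − 3 = 3 d electrons.
Configuration: t2g^3 e_g^0.
CFSE = 3(-0.4Δₒ) + 0(0.6Δₒ) = -1.2Δₒ + 0.0Δₒ = -1.2Δₒ.

-1.2 Δₒ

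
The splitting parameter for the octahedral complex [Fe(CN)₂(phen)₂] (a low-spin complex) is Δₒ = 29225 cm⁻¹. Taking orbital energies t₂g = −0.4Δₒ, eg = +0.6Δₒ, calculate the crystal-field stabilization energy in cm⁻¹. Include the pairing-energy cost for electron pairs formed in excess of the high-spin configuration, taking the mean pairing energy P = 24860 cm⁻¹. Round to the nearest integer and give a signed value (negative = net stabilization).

-20420

Ligand charges: 2×(-1) from CN⁻ and 2×(+0) from phen sum to -2; with overall charge +0, Fe is +2.
Fe is in group 8, so Fe²⁺ is d⁶ (8 − 2 = 6).
Electron filling gives t₂g⁶ eg⁰.
CFSE(orbital) = 6×(-0.4Δₒ) + 0×(0.6Δₒ) = -2.4Δₒ; with Δₒ = 29225 cm⁻¹ that is -70140 cm⁻¹.
High-spin d⁶ would be t₂g⁴ eg² with 1 pair; low-spin has 3, so 2 excess pairs cost +2P = +49720 cm⁻¹.
Combining: -70140 + 49720 = -20420 cm⁻¹.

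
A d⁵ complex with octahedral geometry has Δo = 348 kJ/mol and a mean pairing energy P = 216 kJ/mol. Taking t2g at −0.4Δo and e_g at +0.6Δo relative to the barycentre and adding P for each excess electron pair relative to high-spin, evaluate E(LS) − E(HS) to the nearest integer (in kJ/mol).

-264

In the high-spin limit (t2g^3 e_g^2) the orbital term is 0.0Δo = 0 kJ/mol, with no excess pairing.
For low-spin the configuration is t2g^5 e_g^0: orbital energy -2.0 × 348 = -696 kJ/mol, and 2 additional pairs relative to high-spin add 432 kJ/mol, giving -264 kJ/mol.
E(LS) − E(HS) = -264 − (0) = -264 kJ/mol.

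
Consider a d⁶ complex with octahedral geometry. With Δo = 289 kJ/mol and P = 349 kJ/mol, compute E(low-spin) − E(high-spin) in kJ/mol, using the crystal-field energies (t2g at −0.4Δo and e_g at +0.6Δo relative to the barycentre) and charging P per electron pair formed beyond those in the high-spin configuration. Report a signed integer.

120

In the high-spin limit (t2g^4 e_g^2) the orbital term is -0.4Δo = -116 kJ/mol, with no excess pairing.
Low-spin t2g^6 e_g^0 gives -2.4Δo = -694 kJ/mol, but forming 2 extra pairs costs 2P = 698 kJ/mol, so E(LS) = -694 + 698 = 4 kJ/mol.
Thus E(LS) − E(HS) = 120 kJ/mol.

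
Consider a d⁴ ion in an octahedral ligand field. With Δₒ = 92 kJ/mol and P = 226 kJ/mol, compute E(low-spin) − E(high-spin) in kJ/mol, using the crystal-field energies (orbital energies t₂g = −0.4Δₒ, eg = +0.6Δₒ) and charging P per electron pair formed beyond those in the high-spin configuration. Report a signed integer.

134

In the high-spin limit (t₂g³ eg¹) the orbital term is -0.6Δₒ = -55 kJ/mol, with no excess pairing.
Low-spin t₂g⁴ eg⁰ gives -1.6Δₒ = -147 kJ/mol, but forming 1 extra pair costs 1P = 226 kJ/mol, so E(LS) = -147 + 226 = 79 kJ/mol.
The difference is 79 − (-55) = 134 kJ/mol, so high-spin lies lower.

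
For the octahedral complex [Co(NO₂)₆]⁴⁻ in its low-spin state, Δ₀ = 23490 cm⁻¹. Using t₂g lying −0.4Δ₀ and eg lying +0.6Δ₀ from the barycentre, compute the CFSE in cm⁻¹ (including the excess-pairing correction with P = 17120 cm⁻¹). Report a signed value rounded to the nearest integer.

-25162

Each NO₂⁻ contributes -1; 6 × (-1) = -6. With overall charge -4, Co is in the +2 oxidation state.
Group 9 minus oxidation state +2 gives a d⁷ configuration for Co²⁺.
Configuration: t₂g⁶ eg¹.
The orbital stabilization is -1.8Δ₀ = -1.8 × 23490 = -42282 cm⁻¹.
High-spin d⁷ would be t₂g⁵ eg² with 2 pairs; low-spin has 3, so 1 excess pair costs +1P = +17120 cm⁻¹.
Combining: -42282 + 17120 = -25162 cm⁻¹.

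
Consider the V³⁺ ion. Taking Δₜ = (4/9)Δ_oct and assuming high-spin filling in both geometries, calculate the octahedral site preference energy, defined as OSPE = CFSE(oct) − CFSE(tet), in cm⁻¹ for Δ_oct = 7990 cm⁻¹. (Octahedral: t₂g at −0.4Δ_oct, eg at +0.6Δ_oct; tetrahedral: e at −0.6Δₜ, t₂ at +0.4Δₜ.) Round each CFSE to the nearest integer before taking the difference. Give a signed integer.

-2131

V sits in group 5; removing 3 electrons leaves V³⁺ with 5 − 3 = 2 d electrons.
Octahedral high-spin t2g^2 e_g^0: CFSE = -0.8 × 7990 = -6392 cm⁻¹.
In a tetrahedral site the filling is e^2 t2^0: CFSE(tet) = -1.2Δₜ = -1.2 × (4/9)(7990) = -4261 cm⁻¹.
OSPE = -6392 − (-4261) = -2131 cm⁻¹.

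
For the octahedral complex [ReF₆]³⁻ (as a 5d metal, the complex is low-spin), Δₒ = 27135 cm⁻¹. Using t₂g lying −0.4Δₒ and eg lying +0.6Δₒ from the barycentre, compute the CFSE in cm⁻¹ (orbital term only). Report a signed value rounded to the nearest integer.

Each F⁻ contributes -1; 6 × (-1) = -6. With overall charge -3, Re is in the +3 oxidation state.
Re is in group 7, so Re³⁺ is d⁴ (7 − 3 = 4).
Electron filling gives t₂g⁴ eg⁰.
CFSE(orbital) = 4×(-0.4Δₒ) + 0×(0.6Δₒ) = -1.6Δₒ; with Δₒ = 27135 cm⁻¹ that is -43416 cm⁻¹.

-43416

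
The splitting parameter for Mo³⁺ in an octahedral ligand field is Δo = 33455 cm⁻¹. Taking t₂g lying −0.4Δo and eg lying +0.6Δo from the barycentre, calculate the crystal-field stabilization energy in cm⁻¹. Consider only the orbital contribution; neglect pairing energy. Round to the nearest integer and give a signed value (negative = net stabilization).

-40146

Group 6 minus oxidation state +3 gives a d³ configuration for Mo³⁺.
For octahedral d³ the high- and low-spin configurations coincide.
Configuration: t₂g³ eg⁰.
The orbital stabilization is -1.2Δo = -1.2 × 33455 = -40146 cm⁻¹.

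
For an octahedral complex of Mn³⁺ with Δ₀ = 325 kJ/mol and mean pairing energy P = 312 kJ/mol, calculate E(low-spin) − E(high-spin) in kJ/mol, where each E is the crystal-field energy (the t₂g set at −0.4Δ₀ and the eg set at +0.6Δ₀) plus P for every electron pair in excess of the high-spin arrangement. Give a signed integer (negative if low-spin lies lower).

-13

Mn³⁺: group 7, so d-count = 7 − 3 = 4.
In the high-spin limit (t₂g³ eg¹) the orbital term is -0.6Δ₀ = -195 kJ/mol, with no excess pairing.
Low-spin: t₂g⁴ eg⁰, orbital CFSE = -1.6Δ₀ = -520 kJ/mol; plus 1 excess pair × P = +312 kJ/mol; total -208 kJ/mol.
The difference is -208 − (-195) = -13 kJ/mol, so low-spin lies lower.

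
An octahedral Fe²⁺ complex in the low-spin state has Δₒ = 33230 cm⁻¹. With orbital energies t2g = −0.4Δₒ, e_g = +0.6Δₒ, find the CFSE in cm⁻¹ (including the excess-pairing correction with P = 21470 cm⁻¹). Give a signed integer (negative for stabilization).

Group 8 minus oxidation state +2 gives a d⁶ configuration for Fe²⁺.
Configuration: t2g^6 e_g^0.
The orbital stabilization is -2.4Δₒ = -2.4 × 33230 = -79752 cm⁻¹.
High-spin d⁶ would be t2g^4 e_g^2 with 1 pair; low-spin has 3, so 2 excess pairs cost +2P = +42940 cm⁻¹.
Overall CFSE = -79752 + 42940 = -36812 cm⁻¹.

-36812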